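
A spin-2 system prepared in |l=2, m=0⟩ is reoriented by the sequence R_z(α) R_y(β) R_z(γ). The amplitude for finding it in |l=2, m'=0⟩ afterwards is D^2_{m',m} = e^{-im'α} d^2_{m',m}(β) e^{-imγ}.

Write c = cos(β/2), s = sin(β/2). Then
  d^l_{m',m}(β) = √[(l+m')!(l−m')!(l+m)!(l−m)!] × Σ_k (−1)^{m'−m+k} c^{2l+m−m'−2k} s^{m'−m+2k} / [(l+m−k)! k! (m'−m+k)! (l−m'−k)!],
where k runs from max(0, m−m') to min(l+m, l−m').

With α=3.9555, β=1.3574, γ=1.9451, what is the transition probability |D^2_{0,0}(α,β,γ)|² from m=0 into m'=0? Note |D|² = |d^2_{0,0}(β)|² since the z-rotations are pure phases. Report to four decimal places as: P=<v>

P=0.1872

First d^2_{0,0}(β=1.3574), then the phase factors e^{-i(0)α} and e^{-i(0)γ}:
c=cos(1.357400/2)=0.778389, s=sin(1.357400/2)=0.627782; N=√[2·2·2·2]=4.000000
Admissible k: 0..2 (factorial args all ≥0)
  k=0: (−1)^0·4.0000/(4)·0.7784^4·0.6278^0 = +0.367103
  k=1: (−1)^1·4.0000/(1)·0.7784^2·0.6278^2 = -0.955149
  k=2: (−1)^2·4.0000/(4)·0.7784^0·0.6278^4 = +0.155323
d^2_{0,0}(1.3574) = +0.367103 -0.955149 +0.155323 = -0.432724
|D^2_{0,0}|² = |d^2_{0,0}(β)|² = (-0.432724)² = 0.187250 (the z-rotation phases have unit modulus)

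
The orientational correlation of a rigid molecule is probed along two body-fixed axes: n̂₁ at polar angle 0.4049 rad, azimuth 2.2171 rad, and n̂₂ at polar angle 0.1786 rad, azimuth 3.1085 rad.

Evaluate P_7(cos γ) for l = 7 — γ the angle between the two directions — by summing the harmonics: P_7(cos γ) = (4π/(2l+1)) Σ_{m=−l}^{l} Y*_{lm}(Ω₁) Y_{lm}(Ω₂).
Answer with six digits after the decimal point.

-0.007633

Expand P_7 via completeness: Σ_{m} conj(Y_{7,m}) at Ω₁ times Y_{7,m} at Ω₂ —
  m=-7: Y*=-0.000723+0.000138i  Y=-0.000003-0.000001i  product +0.000000+0.000000i
  m=-6: Y*=+0.004762+0.004315i  Y=+0.000057+0.000011i  product +0.000000+0.000000i
  m=-5: Y*=+0.003120-0.034606i  Y=-0.000742-0.000124i  product -0.000007+0.000025i
  m=-4: Y*=-0.110104+0.068475i  Y=+0.006838+0.000910i  product -0.000815+0.000368i
  m=-3: Y*=+0.311101+0.119990i  Y=-0.045181-0.004500i  product -0.013516-0.006821i
  m=-2: Y*=-0.147888-0.517825i  Y=+0.206496+0.013687i  product -0.023451-0.108953i
  m=-1: Y*=-0.218686+0.289885i  Y=-0.580002-0.019201i  product +0.132404-0.163935i
  m=+0: Y*=-0.302384-0.000000i  Y=+0.655931+0.000000i  product -0.198343-0.000000i
  m=+1: Y*=+0.218686+0.289885i  Y=+0.580002-0.019201i  product +0.132404+0.163935i
  m=+2: Y*=-0.147888+0.517825i  Y=+0.206496-0.013687i  product -0.023451+0.108953i
  m=+3: Y*=-0.311101+0.119990i  Y=+0.045181-0.004500i  product -0.013516+0.006821i
  m=+4: Y*=-0.110104-0.068475i  Y=+0.006838-0.000910i  product -0.000815-0.000368i
  m=+5: Y*=-0.003120-0.034606i  Y=+0.000742-0.000124i  product -0.000007-0.000025i
  m=+6: Y*=+0.004762-0.004315i  Y=+0.000057-0.000011i  product +0.000000-0.000000i
  m=+7: Y*=+0.000723+0.000138i  Y=+0.000003-0.000001i  product +0.000000-0.000000i
Σ over m = -0.009111+0.000000i; ×(4π/15) → -0.007633+0.000000i. Real part: -0.007633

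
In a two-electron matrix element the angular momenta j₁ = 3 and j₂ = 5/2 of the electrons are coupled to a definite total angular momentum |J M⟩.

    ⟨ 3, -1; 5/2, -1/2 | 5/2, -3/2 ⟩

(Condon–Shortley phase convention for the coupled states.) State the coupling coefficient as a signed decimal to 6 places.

+√(1/35) = +0.169031

√[6·3!3!2!/9! · 2!4!2!3!1!4!] = √(576/35)
  +(−1)^1/∏(1,2,3,1,0,1)! = -1/12  (running -1/12)
  +(−1)^2/∏(2,1,2,0,1,2)! = 1/8  (running 1/24)
⟨..|..⟩ = √(576/35)·(1/24) = +0.169031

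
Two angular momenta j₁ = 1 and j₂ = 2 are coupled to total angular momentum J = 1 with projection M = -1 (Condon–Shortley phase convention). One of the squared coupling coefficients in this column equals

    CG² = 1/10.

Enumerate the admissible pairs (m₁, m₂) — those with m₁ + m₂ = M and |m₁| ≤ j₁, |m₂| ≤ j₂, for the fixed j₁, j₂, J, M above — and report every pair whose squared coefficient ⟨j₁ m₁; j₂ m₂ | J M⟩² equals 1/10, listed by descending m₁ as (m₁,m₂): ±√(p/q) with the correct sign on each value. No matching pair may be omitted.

(-1,0): +√(1/10)

Admissible pairs with m₁+m₂ = M = -1: (-1,0), (0,-1), (1,-2)
  (m₁,m₂)=(1,-2): CG² = 3/5, CG = +√(3/5)
  (m₁,m₂)=(0,-1): CG² = 3/10, CG = −√(3/10)
  (m₁,m₂)=(-1,0): CG² = 1/10, CG = +√(1/10)   ← matches the target
Pairs with CG² = 1/10: (-1,0): +√(1/10)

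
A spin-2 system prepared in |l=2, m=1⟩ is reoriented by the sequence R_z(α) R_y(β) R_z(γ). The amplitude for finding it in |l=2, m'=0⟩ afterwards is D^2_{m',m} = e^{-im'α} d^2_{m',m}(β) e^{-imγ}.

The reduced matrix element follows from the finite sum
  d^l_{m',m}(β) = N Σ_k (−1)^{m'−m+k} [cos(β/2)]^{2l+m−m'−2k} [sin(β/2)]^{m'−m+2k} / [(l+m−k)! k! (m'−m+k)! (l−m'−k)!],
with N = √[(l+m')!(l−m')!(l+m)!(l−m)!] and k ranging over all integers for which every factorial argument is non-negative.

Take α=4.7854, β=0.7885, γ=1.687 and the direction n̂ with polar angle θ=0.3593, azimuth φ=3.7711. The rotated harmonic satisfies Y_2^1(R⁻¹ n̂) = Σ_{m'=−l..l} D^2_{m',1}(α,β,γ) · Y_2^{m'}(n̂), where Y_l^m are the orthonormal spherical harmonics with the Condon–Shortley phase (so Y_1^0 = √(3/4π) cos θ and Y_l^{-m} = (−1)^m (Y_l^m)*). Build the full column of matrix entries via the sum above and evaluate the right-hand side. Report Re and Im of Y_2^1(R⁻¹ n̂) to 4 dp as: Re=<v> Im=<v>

Need the full column D^2_{m',1} for m'=−2..2 at α=4.7854, β=0.7885, γ=1.6870.
cos(β/2)=0.923285, sin(β/2)=0.384116
d^2_{-2,1}: single k=3 term ⇒ +0.104653;  D = -0.003120+0.104607i
d^2_{-1,1}: k∈[2..3] ⇒ +0.377326 -0.021770 = +0.355557;  D = -0.355225+0.015353i
d^2_{0,1}: k∈[1..2] ⇒ +0.740534 -0.128173 = +0.612361;  D = -0.070999-0.608231i
d^2_{1,1}: k∈[0..1] ⇒ +0.726680 -0.377326 = +0.349353;  D = +0.343118-0.065709i
d^2_{2,1}: single k=0 term ⇒ -0.604644;  D = -0.156742-0.583974i
Y_2^{m'}(θ=0.3593,φ=3.7711) and Σ D·Y over m':
  (-0.0031+0.1046i)·(+0.0146-0.0455i)  (-0.3552+0.0154i)·(-0.2056+0.1497i)  (-0.0710-0.6082i)·(+0.5138+0.0000i)  (+0.3431-0.0657i)·(+0.2056+0.1497i)  (-0.1567-0.5840i)·(+0.0146+0.0455i)
Y_2^1(R⁻¹ n̂) = +0.143563-0.344991i

Re=0.1436 Im=-0.3450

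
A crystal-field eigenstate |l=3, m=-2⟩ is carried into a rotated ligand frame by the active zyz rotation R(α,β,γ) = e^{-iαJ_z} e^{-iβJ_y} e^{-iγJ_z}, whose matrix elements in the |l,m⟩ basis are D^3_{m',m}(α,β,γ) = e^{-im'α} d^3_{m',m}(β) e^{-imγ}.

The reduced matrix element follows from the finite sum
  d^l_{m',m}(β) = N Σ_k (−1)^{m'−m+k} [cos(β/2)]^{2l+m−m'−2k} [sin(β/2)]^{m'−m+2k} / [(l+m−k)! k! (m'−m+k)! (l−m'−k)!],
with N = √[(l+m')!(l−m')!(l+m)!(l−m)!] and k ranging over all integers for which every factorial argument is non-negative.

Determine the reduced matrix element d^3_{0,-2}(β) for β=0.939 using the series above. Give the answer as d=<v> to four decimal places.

d=0.5266

d^3_{0,-2}(β=0.9390) via the finite sum:
With c≡cos(β/2)=0.891795 and s≡sin(β/2)=0.452440, N=[6·6·1·120]^{1/2}=65.726707
k∈{0,1} keeps every argument non-negative
  k=0: (−1)^2·65.7267/(12)·0.8918^4·0.4524^2 = +0.709158
  k=1: (−1)^3·65.7267/(12)·0.8918^2·0.4524^4 = -0.182531
d^3_{0,-2}(0.9390) = +0.709158 -0.182531 = +0.526627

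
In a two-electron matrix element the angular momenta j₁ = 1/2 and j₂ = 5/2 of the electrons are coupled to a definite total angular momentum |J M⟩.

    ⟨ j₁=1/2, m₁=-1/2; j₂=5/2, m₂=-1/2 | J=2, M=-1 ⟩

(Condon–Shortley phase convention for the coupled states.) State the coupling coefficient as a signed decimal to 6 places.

-0.577350

√[5·1!0!4!/6! · 0!1!2!3!1!3!] = √(12)
  +(−1)^1/∏(1,0,0,1,0,3)! = -1/6  (running -1/6)
⟨..|..⟩ = √(12)·(-1/6) = -0.577350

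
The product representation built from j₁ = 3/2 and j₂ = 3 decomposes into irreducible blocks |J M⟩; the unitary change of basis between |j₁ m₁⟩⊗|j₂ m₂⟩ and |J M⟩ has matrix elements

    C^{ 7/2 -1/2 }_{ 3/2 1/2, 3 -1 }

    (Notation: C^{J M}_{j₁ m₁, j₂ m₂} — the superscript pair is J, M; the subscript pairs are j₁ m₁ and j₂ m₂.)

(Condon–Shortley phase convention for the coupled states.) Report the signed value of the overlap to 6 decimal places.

triangle: 1!*2!*5!/9! = 240/362880
(j±m)!: 2!*1!*2!*4!*3!*4! = 13824
prefactor² = (2J+1)*Δ*N² = 512/7
  k=0: +1/(0!*1!*1!*2!*1!*3!) = 1/12
  k=1: −1/(1!*0!*0!*1!*2!*4!) = -1/48
Σ = 1/16  ⇒  CG² = 512/7*(1/16)² = 2/7
CG = +√(2/7) = +0.534522

+0.534522  (= +√(2/7))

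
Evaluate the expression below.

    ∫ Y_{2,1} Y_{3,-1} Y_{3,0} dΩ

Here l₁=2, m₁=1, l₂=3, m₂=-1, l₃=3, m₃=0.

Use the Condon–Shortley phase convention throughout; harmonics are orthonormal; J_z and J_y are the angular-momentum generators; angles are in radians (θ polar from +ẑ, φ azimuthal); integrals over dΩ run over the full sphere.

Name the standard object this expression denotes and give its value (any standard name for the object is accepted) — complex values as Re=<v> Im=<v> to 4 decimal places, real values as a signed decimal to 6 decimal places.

Gaunt coefficient, -0.059471

This is a Gaunt coefficient — the integral of a triple product of spherical harmonics over the sphere.
m-sum 0 ✓  L=8 even ✓  1≤3≤5 ✓
Π(2lᵢ+1) = 5×7×7 = 245
triangle coeff Δ(2,3,3) = 1/3780
Σ_t [0,2]: t=0:+1/24 t=1:−1/4 t=2:+1/24 = -1/6
(3j)²=4/105 [(2 3 3; 0 0 0)], sign=+1
Σ_t [0,1]: t=0:+1/8 t=1:−1/12 = 1/24
(3j)²=1/210 [(2 3 3; 1 -1 0)], sign=-1
⇒ 4πI² = 2/45
I = (-1)√(2/45/(4π)) = -0.05947080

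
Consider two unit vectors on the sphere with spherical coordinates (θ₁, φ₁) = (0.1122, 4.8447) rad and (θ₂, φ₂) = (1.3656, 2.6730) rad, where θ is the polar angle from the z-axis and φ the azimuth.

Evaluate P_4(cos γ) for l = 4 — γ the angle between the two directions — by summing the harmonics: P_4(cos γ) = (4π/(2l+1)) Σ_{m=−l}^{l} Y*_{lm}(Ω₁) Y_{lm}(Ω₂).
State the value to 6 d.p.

Summing Y*_{l m}(θ₁,φ₁)·Y_{l m}(θ₂,φ₂) over m ∈ [−4, 4]; prefactor 4π/(2·4+1) = 1.396263:
  m=-4: Y*=(0.000060, 0.000035)  Y=(-0.121531, 0.387960)  product (-0.000021, 0.000019)
  m=-3: Y*=(-0.000675, 0.001610)  Y=(-0.039314, -0.236072)  product (0.000407, 0.000096)
  m=-2: Y*=(-0.023931, -0.006485)  Y=(-0.134664, -0.183301)  product (0.002034, 0.005260)
  m=-1: Y*=(0.027167, -0.204125)  Y=(0.228131, 0.115479)  product (0.029770, -0.043430)
  m=+0: Y*=(0.793821, -0.000000)  Y=(0.191979, 0.000000)  product (0.152397, 0.000000)
  m=+1: Y*=(-0.027167, -0.204125)  Y=(-0.228131, 0.115479)  product (0.029770, 0.043430)
  m=+2: Y*=(-0.023931, 0.006485)  Y=(-0.134664, 0.183301)  product (0.002034, -0.005260)
  m=+3: Y*=(0.000675, 0.001610)  Y=(0.039314, -0.236072)  product (0.000407, -0.000096)
  m=+4: Y*=(0.000060, -0.000035)  Y=(-0.121531, -0.387960)  product (-0.000021, -0.000019)
Total Σ_m = (0.216776, -0.000000). Multiply by 1.396263: (0.302676, -0.000000). P_4(cos γ) = 0.302676

0.302676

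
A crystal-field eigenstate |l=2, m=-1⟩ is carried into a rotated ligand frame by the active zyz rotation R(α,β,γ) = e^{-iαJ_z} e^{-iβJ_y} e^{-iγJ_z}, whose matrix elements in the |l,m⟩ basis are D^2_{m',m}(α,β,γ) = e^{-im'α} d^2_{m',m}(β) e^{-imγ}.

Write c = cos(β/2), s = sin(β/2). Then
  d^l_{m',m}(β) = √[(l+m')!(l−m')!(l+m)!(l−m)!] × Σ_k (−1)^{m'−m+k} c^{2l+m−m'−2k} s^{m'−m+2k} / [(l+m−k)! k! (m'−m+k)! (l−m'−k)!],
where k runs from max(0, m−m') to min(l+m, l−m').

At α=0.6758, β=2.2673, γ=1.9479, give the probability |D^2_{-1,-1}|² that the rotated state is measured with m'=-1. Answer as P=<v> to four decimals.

Split into d^2_{-1,-1}(β=2.2673) × two z-phases.
c=cos(2.267300/2)=0.423356, s=sin(2.267300/2)=0.905963; N=√[1·6·1·6]=6.000000
k: max(0,(-1)−(-1))=0 … min(2+(-1),2−(-1))=1
  k=0: (−1)^0·6.0000/(6)·0.4234^4·0.9060^0 = +0.032123
  k=1: (−1)^1·6.0000/(2)·0.4234^2·0.9060^2 = -0.441320
d^2_{-1,-1}(2.2673) = +0.032123 -0.441320 = -0.409197
|D^2_{-1,-1}|² = |d^2_{-1,-1}(β)|² = (-0.409197)² = 0.167442 (the z-rotation phases have unit modulus)

P=0.1674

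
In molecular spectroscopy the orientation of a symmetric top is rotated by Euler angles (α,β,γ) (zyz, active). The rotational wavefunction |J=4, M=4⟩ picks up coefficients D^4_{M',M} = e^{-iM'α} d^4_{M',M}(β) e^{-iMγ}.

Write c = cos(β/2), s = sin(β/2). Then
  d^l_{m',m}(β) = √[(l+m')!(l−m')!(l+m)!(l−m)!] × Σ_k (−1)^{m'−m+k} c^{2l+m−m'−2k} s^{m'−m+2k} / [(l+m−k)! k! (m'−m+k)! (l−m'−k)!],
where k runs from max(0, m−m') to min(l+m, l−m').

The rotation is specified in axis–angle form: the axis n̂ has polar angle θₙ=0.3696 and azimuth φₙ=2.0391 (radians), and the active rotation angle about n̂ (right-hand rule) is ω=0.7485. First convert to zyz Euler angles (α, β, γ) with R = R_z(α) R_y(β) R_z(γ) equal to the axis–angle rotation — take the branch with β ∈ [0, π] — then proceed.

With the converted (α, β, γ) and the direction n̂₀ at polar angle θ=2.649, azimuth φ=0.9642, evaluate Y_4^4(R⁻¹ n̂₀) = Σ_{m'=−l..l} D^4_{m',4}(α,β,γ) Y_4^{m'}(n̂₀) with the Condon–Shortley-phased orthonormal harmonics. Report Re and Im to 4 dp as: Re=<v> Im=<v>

Re=0.0633 Im=0.0746

Axis–angle → zyz. n̂ = (sinθₙcosφₙ, sinθₙsinφₙ, cosθₙ) = (-0.163055, +0.322349, +0.932472), ω = 0.7485.
R = I cosω + sinω [n̂]ₓ + (1−cosω) n̂n̂ᵀ gives
  R = [+0.739817, -0.648634, +0.178732; +0.620536, +0.760484, +0.191308; -0.260012, -0.030623, +0.965120]
β = atan2(√(R₁₃²+R₂₃²), R₃₃) = 0.264896; α = atan2(R₂₃, R₁₃) mod 2π = 0.819371; γ = atan2(R₃₂, −R₃₁) mod 2π = 6.165949
Need the full column D^4_{m',4} for m'=−4..4 at α=0.8194, β=0.2649, γ=6.1659.
cos(β/2)=0.991242, sin(β/2)=0.132061
d^4_{-4,4}: single k=8 term ⇒ +0.000000;  D = -0.000000-0.000000i
d^4_{-3,4}: single k=7 term ⇒ +0.000002;  D = -0.000002+0.000000i
d^4_{-2,4}: single k=6 term ⇒ +0.000028;  D = -0.000014+0.000024i
d^4_{-1,4}: single k=5 term ⇒ +0.000293;  D = +0.000082+0.000281i
d^4_{0,4}: single k=4 term ⇒ +0.002457;  D = +0.002192+0.001110i
d^4_{1,4}: single k=3 term ⇒ +0.016494;  D = +0.015491-0.005662i
d^4_{2,4}: single k=2 term ⇒ +0.087540;  D = +0.034170-0.080595i
d^4_{3,4}: single k=1 term ⇒ +0.351218;  D = -0.142690-0.320926i
d^4_{4,4}: single k=0 term ⇒ +0.932043;  D = -0.880825-0.304715i
Y_4^{m'}(θ=2.649,φ=0.9642) and Σ D·Y over m':
  (-0.0000-0.0000i)·(-0.0167+0.0145i)  (-0.0000+0.0000i)·(+0.1130+0.0287i)  (-0.0000+0.0000i)·(-0.1161-0.3108i)  (+0.0001+0.0003i)·(-0.2736+0.3943i)  (+0.0022+0.0011i)·(+0.0851+0.0000i)  (+0.0155-0.0057i)·(+0.2736+0.3943i)  (+0.0342-0.0806i)·(-0.1161+0.3108i)  (-0.1427-0.3209i)·(-0.1130+0.0287i)  (-0.8808-0.3047i)·(-0.0167-0.0145i)
Y_4^4(R⁻¹ n̂) = +0.063263+0.074644i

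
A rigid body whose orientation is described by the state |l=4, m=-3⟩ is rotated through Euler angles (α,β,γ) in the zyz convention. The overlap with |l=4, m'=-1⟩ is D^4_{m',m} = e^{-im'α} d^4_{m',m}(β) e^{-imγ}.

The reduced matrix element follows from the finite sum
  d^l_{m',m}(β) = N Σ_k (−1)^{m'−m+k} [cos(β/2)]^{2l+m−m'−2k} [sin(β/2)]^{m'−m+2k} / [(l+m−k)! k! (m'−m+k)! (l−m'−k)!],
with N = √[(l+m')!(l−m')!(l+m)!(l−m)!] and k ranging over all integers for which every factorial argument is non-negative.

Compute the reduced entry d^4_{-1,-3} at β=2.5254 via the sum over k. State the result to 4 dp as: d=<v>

d^4_{-1,-3}(β=2.5254) via the finite sum:
c=cos(2.525400/2)=0.303245, s=sin(2.525400/2)=0.952913; N=√[6·120·1·5040]=1904.940944
Admissible k: 0..1 (factorial args all ≥0)
  k=0: (−1)^2·1904.9409/(240)·0.3032^6·0.9529^2 = +0.005605
  k=1: (−1)^3·1904.9409/(144)·0.3032^4·0.9529^4 = -0.092237
d^4_{-1,-3}(2.5254) = +0.005605 -0.092237 = -0.086633

d=-0.0866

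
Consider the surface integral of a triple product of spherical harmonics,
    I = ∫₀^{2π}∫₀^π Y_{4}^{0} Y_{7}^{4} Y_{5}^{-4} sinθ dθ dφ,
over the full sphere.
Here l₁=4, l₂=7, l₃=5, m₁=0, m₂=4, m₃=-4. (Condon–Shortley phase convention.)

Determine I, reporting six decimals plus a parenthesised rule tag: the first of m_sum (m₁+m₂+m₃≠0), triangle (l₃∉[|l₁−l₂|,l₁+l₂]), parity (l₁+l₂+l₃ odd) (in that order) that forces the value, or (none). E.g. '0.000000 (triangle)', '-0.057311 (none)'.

Rules hold: Σm=0, L=16 even, 3≤5≤11.
N = 9·15·11 = 1485
Δ = 6!·2!·8!/17! = 1/6126120
Racah Σ t=2..4: t=2:+1/69120 t=3:−1/20736 t=4:+1/69120 = -1/51840
⇒ 3j(4 7 5; 0 0 0)² = 280/21879, sgn +1
Racah Σ t=3..4: t=3:−1/1451520 t=4:+1/483840 = 1/725760
⇒ 3j(4 7 5; 0 4 -4)² = 24/1547, sgn -1
4πI² = N·(3j₀)²·(3jₘ)² = 14400/48841
I = -1·√(0.294834/4π) = -0.15317364
No selection rule forces the value: the integral is nonzero (none).

-0.153174 (none)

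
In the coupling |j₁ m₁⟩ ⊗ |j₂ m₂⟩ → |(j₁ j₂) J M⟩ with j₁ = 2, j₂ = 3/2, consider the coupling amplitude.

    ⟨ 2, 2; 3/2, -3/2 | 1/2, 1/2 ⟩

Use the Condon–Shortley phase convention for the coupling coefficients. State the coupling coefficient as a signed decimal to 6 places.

+0.632456  (= +√(2/5))

j₁+j₂−J=3  J+j₁−j₂=1  J−j₁+j₂=0  j₁+j₂+J+1=5
(j₁±m₁, j₂±m₂, J±M) = (4,0,0,3,1,0)
P² = 72/5
sum k=0..0:
  [0] +1/6 = 1/6
S = 1/6
C² = P²·S² = 2/5 ; C = +0.632456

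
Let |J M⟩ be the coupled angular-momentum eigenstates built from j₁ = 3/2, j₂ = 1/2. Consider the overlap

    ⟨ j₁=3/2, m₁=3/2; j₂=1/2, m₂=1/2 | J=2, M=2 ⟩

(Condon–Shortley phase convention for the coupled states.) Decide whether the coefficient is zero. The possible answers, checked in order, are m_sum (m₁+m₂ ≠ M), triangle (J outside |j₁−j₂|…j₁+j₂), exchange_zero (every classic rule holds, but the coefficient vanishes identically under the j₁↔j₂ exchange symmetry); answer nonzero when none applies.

m-sum: m₁+m₂ = 3/2+1/2 = 2, M = 2  ✓
triangle: |j₁−j₂| = 1 ≤ J = 2 ≤ j₁+j₂ = 2  ✓
exchange: j₁≠j₂ or m₁≠m₂ — the exchange symmetry imposes no constraint here
value check: CG = +1 = +1.000000 ≠ 0

nonzero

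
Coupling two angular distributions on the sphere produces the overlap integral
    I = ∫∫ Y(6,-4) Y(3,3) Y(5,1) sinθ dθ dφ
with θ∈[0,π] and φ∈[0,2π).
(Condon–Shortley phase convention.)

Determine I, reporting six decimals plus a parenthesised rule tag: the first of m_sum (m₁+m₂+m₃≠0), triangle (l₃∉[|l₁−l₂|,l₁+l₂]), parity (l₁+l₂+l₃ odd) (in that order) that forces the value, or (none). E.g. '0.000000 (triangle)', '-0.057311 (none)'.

m-sum 0 ✓  L=14 even ✓  3≤5≤9 ✓
Π(2lᵢ+1) = 13×7×11 = 1001
triangle coeff Δ(6,3,5) = 1/675675
Σ_t [1,3]: t=1:−1/8640 t=2:+1/2304 t=3:−1/8640 = 7/34560
(3j)²=7/429 [(6 3 5; 0 0 0)], sign=-1
Σ_t [4,4]: t=4:+1/69120 = 1/69120
(3j)²=4/143 [(6 3 5; -4 3 1)], sign=+1
⇒ 4πI² = 196/429
I = (-1)√(196/429/(4π)) = -0.19067531
No selection rule forces the value: the integral is nonzero (none).

-0.190675 (none)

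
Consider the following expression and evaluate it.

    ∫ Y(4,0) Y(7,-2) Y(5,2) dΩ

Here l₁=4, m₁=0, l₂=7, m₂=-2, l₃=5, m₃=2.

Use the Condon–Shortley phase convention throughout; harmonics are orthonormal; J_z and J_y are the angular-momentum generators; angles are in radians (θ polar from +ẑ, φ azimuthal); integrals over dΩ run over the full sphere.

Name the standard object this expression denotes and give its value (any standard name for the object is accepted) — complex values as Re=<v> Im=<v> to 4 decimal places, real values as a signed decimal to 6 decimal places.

Gaunt coefficient, +0.037709

This is a Gaunt coefficient — the integral of a triple product of spherical harmonics over the sphere.
m-sum 0 ✓  L=16 even ✓  3≤5≤11 ✓
Π(2lᵢ+1) = 9×15×11 = 1485
triangle coeff Δ(4,7,5) = 1/6126120
Σ_t [2,4]: t=2:+1/69120 t=3:−1/20736 t=4:+1/69120 = -1/51840
(3j)²=280/21879 [(4 7 5; 0 0 0)], sign=+1
Σ_t [2,4]: t=2:+1/69120 t=3:−1/51840 t=4:+1/483840 = -1/362880
(3j)²=16/17017 [(4 7 5; 0 -2 2)], sign=+1
⇒ 4πI² = 9600/537251
I = (+1)√(9600/537251/(4π)) = 0.03770874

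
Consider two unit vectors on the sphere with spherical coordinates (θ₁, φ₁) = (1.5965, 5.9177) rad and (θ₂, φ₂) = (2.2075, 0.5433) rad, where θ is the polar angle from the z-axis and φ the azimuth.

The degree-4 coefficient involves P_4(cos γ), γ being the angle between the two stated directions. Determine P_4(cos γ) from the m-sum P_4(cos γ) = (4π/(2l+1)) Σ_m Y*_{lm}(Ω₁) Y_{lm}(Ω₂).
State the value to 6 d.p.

Expand P_4 via completeness: Σ_{m} conj(Y_{4,m}) at Ω₁ times Y_{4,m} at Ω₂ —
  m=-4: Y*=(0.048013, -0.439332)  Y=(-0.104808, -0.152410)  product (-0.071991, 0.038728)
  m=-3: Y*=(-0.014679, 0.028589)  Y=(0.022851, 0.386175)  product (-0.011376, -0.005015)
  m=-2: Y*=(-0.247746, 0.222146)  Y=(0.148436, -0.282221)  product (0.025920, 0.102894)
  m=-1: Y*=(0.034003, -0.013012)  Y=(0.101751, -0.061450)  product (0.002660, -0.003414)
  m=+0: Y*=(0.315262, -0.000000)  Y=(-0.341820, 0.000000)  product (-0.107763, 0.000000)
  m=+1: Y*=(-0.034003, -0.013012)  Y=(-0.101751, -0.061450)  product (0.002660, 0.003414)
  m=+2: Y*=(-0.247746, -0.222146)  Y=(0.148436, 0.282221)  product (0.025920, -0.102894)
  m=+3: Y*=(0.014679, 0.028589)  Y=(-0.022851, 0.386175)  product (-0.011376, 0.005015)
  m=+4: Y*=(0.048013, 0.439332)  Y=(-0.104808, 0.152410)  product (-0.071991, -0.038728)
Total Σ_m = (-0.217336, 0.000000). Multiply by 1.396263: (-0.303458, 0.000000). P_4(cos γ) = -0.303458

-0.303458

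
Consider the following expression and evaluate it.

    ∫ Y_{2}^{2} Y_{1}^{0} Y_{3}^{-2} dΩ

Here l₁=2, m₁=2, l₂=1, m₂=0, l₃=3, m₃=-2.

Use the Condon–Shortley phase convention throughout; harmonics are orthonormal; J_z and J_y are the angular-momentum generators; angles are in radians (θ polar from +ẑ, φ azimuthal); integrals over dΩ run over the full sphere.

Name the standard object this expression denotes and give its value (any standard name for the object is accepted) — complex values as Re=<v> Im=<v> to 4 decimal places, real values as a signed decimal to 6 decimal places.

Gaunt coefficient, +0.184674

This is a Gaunt coefficient — the integral of a triple product of spherical harmonics over the sphere.
m-sum 0 ✓  L=6 even ✓  1≤3≤3 ✓
Π(2lᵢ+1) = 5×3×7 = 105
triangle coeff Δ(2,1,3) = 1/105
Σ_t [0,0]: t=0:+1/4 = 1/4
(3j)²=3/35 [(2 1 3; 0 0 0)], sign=-1
Σ_t [0,0]: t=0:+1/24 = 1/24
(3j)²=1/21 [(2 1 3; 2 0 -2)], sign=-1
⇒ 4πI² = 3/7
I = (+1)√(3/7/(4π)) = 0.18467439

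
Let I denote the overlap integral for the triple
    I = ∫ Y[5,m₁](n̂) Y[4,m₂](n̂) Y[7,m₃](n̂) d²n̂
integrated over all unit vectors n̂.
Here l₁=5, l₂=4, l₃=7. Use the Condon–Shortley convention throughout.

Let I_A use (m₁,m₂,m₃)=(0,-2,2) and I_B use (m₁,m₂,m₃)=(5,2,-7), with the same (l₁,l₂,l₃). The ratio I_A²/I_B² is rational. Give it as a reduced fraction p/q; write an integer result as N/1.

8/1287

l's match ⇒ only the (l;m) 3-j factors differ between A and B.
A: triangle coeff Δ(5,4,7) = 1/6126120; Σ_t [0,2]: t=0:+1/69120 t=1:−1/69120 t=2:+1/1036800 = 1/1036800; (3j)²=1/7293 [(5 4 7; 0 -2 2)], sign=-1
B: triangle coeff Δ(5,4,7) = 1/6126120; Σ_t [0,0]: t=0:+1/58060800 = 1/58060800; (3j)²=3/136 [(5 4 7; 5 2 -7)], sign=+1
I_A²/I_B² = (1/7293)/(3/136) = 8/1287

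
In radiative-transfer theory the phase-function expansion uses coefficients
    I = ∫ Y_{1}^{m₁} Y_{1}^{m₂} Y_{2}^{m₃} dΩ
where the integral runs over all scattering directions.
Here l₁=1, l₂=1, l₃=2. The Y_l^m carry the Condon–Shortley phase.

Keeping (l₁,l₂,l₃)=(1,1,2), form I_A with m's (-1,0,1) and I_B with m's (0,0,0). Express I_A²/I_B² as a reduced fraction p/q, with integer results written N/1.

l's match ⇒ only the (l;m) 3-j factors differ between A and B.
A: triangle coeff Δ(1,1,2) = 1/30; Σ_t [0,0]: t=0:+1/2 = 1/2; (3j)²=1/10 [(1 1 2; -1 0 1)], sign=-1
B: triangle coeff Δ(1,1,2) = 1/30; Σ_t [0,0]: t=0:+1/1 = 1/1; (3j)²=2/15 [(1 1 2; 0 0 0)], sign=+1
I_A²/I_B² = (1/10)/(2/15) = 3/4

3/4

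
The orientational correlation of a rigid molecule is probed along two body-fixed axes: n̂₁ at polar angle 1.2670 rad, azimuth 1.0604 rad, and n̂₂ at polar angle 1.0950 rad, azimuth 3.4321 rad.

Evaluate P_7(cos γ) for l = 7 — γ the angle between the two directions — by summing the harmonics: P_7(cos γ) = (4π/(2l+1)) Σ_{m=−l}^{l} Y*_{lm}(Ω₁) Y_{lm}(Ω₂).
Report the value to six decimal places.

Summing Y*_{l m}(θ₁,φ₁)·Y_{l m}(θ₂,φ₂) over m ∈ [−7, 7]; prefactor 4π/(2·7+1) = 0.837758:
  m=-7: (0.150530, 0.327203) × (0.097906, 0.196250) = (-0.049476, 0.061577)  (running Σ = (-0.049476, 0.061577))
  m=-6: (0.421156, 0.033432) × (-0.072474, -0.416585) = (-0.016596, -0.177870)  (running Σ = (-0.066071, -0.116294))
  m=-5: (0.026363, -0.039407) × (-0.041510, 0.349370) = (0.012673, 0.010846)  (running Σ = (-0.053398, -0.105447))
  m=-4: (0.151620, 0.297903) × (-0.022735, 0.052485) = (-0.019083, 0.001185)  (running Σ = (-0.072481, -0.104262))
  m=-3: (0.169138, 0.006703) × (0.227718, -0.270755) = (0.040331, -0.044269)  (running Σ = (-0.032150, -0.148531))
  m=-2: (-0.140364, 0.228938) × (-0.084451, 0.055452) = (-0.000841, -0.027118)  (running Σ = (-0.032991, -0.175649))
  m=-1: (0.101958, 0.182108) × (-0.299016, 0.089395) = (-0.046767, -0.045338)  (running Σ = (-0.079758, -0.220987))
  m=0: (-0.246216, -0.000000) × (0.142188, 0.000000) = (-0.035009, -0.000000)  (running Σ = (-0.114767, -0.220987))
  m=1: (-0.101958, 0.182108) × (0.299016, 0.089395) = (-0.046767, 0.045338)  (running Σ = (-0.161534, -0.175649))
  m=2: (-0.140364, -0.228938) × (-0.084451, -0.055452) = (-0.000841, 0.027118)  (running Σ = (-0.162375, -0.148531))
  m=3: (-0.169138, 0.006703) × (-0.227718, -0.270755) = (0.040331, 0.044269)  (running Σ = (-0.122045, -0.104262))
  m=4: (0.151620, -0.297903) × (-0.022735, -0.052485) = (-0.019083, -0.001185)  (running Σ = (-0.141127, -0.105447))
  m=5: (-0.026363, -0.039407) × (0.041510, 0.349370) = (0.012673, -0.010846)  (running Σ = (-0.128454, -0.116294))
  m=6: (0.421156, -0.033432) × (-0.072474, 0.416585) = (-0.016596, 0.177870)  (running Σ = (-0.145050, 0.061577))
  m=7: (-0.150530, 0.327203) × (-0.097906, 0.196250) = (-0.049476, -0.061577)  (running Σ = (-0.194525, 0.000000))
Total Σ_m = (-0.194525, 0.000000). Multiply by 0.837758: (-0.162965, 0.000000). P_7(cos γ) = -0.162965

-0.162965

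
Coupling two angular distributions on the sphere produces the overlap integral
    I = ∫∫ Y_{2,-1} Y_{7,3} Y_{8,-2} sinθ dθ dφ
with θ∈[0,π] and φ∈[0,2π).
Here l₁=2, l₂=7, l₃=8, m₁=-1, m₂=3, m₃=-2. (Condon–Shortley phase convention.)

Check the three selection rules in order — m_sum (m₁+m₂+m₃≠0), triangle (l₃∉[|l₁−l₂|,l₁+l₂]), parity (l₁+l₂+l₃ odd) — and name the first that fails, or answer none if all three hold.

parity

Σmᵢ = 0  ✓
l₃∈[|l₁−l₂|,l₁+l₂]=[5,9], have l₃=8  ✓
Σlᵢ = 17 ⇒ odd  ✗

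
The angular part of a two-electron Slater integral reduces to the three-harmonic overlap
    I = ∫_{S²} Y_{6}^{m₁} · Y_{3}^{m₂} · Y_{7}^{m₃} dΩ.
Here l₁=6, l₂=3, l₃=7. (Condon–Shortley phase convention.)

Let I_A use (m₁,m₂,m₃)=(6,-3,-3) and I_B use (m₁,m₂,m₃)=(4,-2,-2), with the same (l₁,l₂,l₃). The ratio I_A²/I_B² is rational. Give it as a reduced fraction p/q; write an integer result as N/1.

l's match ⇒ only the (l;m) 3-j factors differ between A and B.
A: triangle coeff Δ(6,3,7) = 1/2042040; Σ_t [0,0]: t=0:+1/174182400 = 1/174182400; (3j)²=3/6188 [(6 3 7; 6 -3 -3)], sign=+1
B: triangle coeff Δ(6,3,7) = 1/2042040; Σ_t [0,1]: t=0:+1/967680 t=1:−1/8709120 = 1/1088640; (3j)²=800/51051 [(6 3 7; 4 -2 -2)], sign=-1
I_A²/I_B² = (3/6188)/(800/51051) = 99/3200

99/3200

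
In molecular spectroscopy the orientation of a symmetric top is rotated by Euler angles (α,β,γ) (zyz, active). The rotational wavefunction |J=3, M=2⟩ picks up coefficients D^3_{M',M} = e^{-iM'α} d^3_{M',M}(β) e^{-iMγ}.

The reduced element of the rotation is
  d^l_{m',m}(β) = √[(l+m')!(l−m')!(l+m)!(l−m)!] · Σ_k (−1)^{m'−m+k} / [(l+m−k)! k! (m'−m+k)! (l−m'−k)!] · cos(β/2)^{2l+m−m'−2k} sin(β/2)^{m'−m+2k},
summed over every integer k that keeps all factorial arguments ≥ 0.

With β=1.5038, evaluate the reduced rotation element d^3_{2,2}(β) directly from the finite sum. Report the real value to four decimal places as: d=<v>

d^3_{2,2}(β=1.5038) via the finite sum:
With c≡cos(β/2)=0.730392 and s≡sin(β/2)=0.683028, N=[120·1·120·1]^{1/2}=120.000000
k∈{0,1} keeps every argument non-negative
  k=0: (−1)^0·120.0000/(120)·0.7304^6·0.6830^0 = +0.151823
  k=1: (−1)^1·120.0000/(24)·0.7304^4·0.6830^2 = -0.663853
d^3_{2,2}(1.5038) = +0.151823 -0.663853 = -0.512030

d=-0.5120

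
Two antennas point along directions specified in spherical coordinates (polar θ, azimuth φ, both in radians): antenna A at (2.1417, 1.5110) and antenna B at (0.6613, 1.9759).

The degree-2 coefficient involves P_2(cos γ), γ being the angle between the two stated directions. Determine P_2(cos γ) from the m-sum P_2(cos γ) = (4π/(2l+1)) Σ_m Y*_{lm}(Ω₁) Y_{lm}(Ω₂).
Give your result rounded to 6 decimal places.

Addition theorem: P_2(cos γ) = (4π/5) Σ_m Y*_{lm}(Ω₁) Y_{lm}(Ω₂), m = −2…2:
  [-2]  conj(Y_{2,-2})(Ω₁) = -0.271519+0.032627i ; Y_{2,-2}(Ω₂) = -0.100432+0.105544i ; Δ = +0.023826-0.031934i
  [-1]  conj(Y_{2,-1})(Ω₁) = -0.020992-0.350645i ; Y_{2,-1}(Ω₂) = -0.147571-0.344131i ; Δ = -0.117570+0.058969i
  [+0]  conj(Y_{2,0})(Ω₁) = -0.039086-0.000000i ; Y_{2,0}(Ω₂) = +0.273913+0.000000i ; Δ = -0.010706-0.000000i
  [+1]  conj(Y_{2,1})(Ω₁) = +0.020992-0.350645i ; Y_{2,1}(Ω₂) = +0.147571-0.344131i ; Δ = -0.117570-0.058969i
  [+2]  conj(Y_{2,2})(Ω₁) = -0.271519-0.032627i ; Y_{2,2}(Ω₂) = -0.100432-0.105544i ; Δ = +0.023826+0.031934i
Accumulated sum -0.198195+0.000000i; after 4π/(2l+1) scaling, -0.498117+0.000000i ⇒ P_2 = -0.498117

-0.498117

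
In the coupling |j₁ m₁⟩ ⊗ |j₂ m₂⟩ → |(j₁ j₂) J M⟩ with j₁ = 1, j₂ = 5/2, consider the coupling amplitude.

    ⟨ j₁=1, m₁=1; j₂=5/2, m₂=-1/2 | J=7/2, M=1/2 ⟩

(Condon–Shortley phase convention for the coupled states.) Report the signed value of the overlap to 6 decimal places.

j₁+j₂−J=0  J+j₁−j₂=2  J−j₁+j₂=5  j₁+j₂+J+1=8
(j₁±m₁, j₂±m₂, J±M) = (2,0,2,3,4,3)
P² = 1152/7
sum k=0..0:
  [0] +1/24 = 1/24
S = 1/24
C² = P²·S² = 2/7 ; C = +0.534522

+0.534522  (= +√(2/7))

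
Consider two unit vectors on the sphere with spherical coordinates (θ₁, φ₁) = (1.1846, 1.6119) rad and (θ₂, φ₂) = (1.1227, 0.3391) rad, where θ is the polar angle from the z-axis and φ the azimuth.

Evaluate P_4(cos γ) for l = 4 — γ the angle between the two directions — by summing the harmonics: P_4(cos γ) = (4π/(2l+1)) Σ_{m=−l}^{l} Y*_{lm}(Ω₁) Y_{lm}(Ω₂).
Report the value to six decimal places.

-0.128608

Term-by-term m-sum for l=4 (normalisation 4π/9 = 1.396263):
  [-4]  conj(Y_{4,-4})(Ω₁) = +0.321474+0.053337i ; Y_{4,-4}(Ω₂) = +0.062124-0.285307i ; Δ = +0.035188-0.088406i
  [-3]  conj(Y_{4,-3})(Ω₁) = +0.046097-0.371930i ; Y_{4,-3}(Ω₂) = +0.208693-0.337732i ; Δ = -0.115992-0.093188i
  [-2]  conj(Y_{4,-2})(Ω₁) = +0.001960+0.000161i ; Y_{4,-2}(Ω₂) = +0.066430-0.053522i ; Δ = +0.000139-0.000094i
  [-1]  conj(Y_{4,-1})(Ω₁) = +0.013613-0.330995i ; Y_{4,-1}(Ω₂) = -0.293729+0.103605i ; Δ = +0.030294+0.098633i
  [+0]  conj(Y_{4,0})(Ω₁) = -0.058375-0.000000i ; Y_{4,0}(Ω₂) = -0.147889+0.000000i ; Δ = +0.008633+0.000000i
  [+1]  conj(Y_{4,1})(Ω₁) = -0.013613-0.330995i ; Y_{4,1}(Ω₂) = +0.293729+0.103605i ; Δ = +0.030294-0.098633i
  [+2]  conj(Y_{4,2})(Ω₁) = +0.001960-0.000161i ; Y_{4,2}(Ω₂) = +0.066430+0.053522i ; Δ = +0.000139+0.000094i
  [+3]  conj(Y_{4,3})(Ω₁) = -0.046097-0.371930i ; Y_{4,3}(Ω₂) = -0.208693-0.337732i ; Δ = -0.115992+0.093188i
  [+4]  conj(Y_{4,4})(Ω₁) = +0.321474-0.053337i ; Y_{4,4}(Ω₂) = +0.062124+0.285307i ; Δ = +0.035188+0.088406i
Accumulated sum -0.092108+0.000000i; after 4π/(2l+1) scaling, -0.128608+0.000000i ⇒ P_4 = -0.128608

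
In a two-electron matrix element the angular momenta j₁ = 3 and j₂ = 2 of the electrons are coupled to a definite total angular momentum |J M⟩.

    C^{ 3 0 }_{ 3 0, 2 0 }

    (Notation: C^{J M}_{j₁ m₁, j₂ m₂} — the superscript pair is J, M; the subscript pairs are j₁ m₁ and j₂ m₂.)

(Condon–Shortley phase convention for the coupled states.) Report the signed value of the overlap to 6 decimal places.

√[7·2!4!2!/9! · 3!3!2!2!3!3!] = √(48/5)
  +(−1)^0/∏(0,2,3,2,1,0)! = 1/24  (running 1/24)
  +(−1)^1/∏(1,1,2,1,2,1)! = -1/4  (running -5/24)
  +(−1)^2/∏(2,0,1,0,3,2)! = 1/24  (running -1/6)
⟨..|..⟩ = √(48/5)·(-1/6) = -0.516398

-0.516398  (= −√(4/15))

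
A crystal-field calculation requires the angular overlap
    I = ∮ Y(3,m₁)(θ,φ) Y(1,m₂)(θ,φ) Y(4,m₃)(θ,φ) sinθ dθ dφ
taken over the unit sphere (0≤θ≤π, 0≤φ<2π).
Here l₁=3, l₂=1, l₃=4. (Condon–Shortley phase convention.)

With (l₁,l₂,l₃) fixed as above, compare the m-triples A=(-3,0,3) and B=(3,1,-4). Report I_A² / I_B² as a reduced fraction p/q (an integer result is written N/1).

1/4

l's match ⇒ only the (l;m) 3-j factors differ between A and B.
A: triangle coeff Δ(3,1,4) = 1/252; Σ_t [0,0]: t=0:+1/720 = 1/720; (3j)²=1/36 [(3 1 4; -3 0 3)], sign=-1
B: triangle coeff Δ(3,1,4) = 1/252; Σ_t [0,0]: t=0:+1/1440 = 1/1440; (3j)²=1/9 [(3 1 4; 3 1 -4)], sign=+1
I_A²/I_B² = (1/36)/(1/9) = 1/4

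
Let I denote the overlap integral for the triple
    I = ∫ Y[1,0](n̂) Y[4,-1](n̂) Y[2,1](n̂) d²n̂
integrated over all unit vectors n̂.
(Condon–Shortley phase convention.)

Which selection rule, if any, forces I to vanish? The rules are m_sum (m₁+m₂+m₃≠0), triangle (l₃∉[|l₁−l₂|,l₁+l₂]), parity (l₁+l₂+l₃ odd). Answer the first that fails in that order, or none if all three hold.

Σmᵢ = 0  ✓
l₃∈[|l₁−l₂|,l₁+l₂]=[3,5] required, l₃=2 fails  ✗
Σlᵢ = 7 ⇒ odd

triangle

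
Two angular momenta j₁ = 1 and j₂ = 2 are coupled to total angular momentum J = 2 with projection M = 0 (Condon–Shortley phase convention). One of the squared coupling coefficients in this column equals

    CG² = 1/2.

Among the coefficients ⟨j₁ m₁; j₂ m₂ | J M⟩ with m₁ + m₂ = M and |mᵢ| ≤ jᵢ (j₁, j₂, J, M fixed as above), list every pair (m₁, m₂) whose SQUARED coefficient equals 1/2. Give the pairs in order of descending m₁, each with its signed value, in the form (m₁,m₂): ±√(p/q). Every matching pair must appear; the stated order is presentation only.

Admissible pairs with m₁+m₂ = M = 0: (-1,1), (0,0), (1,-1)
  (m₁,m₂)=(1,-1): CG² = 1/2, CG = +√(1/2)   ← matches the target
  (m₁,m₂)=(0,0): CG² = 0/1, CG = 0
  (m₁,m₂)=(-1,1): CG² = 1/2, CG = −√(1/2)   ← matches the target
Pairs with CG² = 1/2: (1,-1): +√(1/2); (-1,1): −√(1/2)

(1,-1): +√(1/2); (-1,1): −√(1/2)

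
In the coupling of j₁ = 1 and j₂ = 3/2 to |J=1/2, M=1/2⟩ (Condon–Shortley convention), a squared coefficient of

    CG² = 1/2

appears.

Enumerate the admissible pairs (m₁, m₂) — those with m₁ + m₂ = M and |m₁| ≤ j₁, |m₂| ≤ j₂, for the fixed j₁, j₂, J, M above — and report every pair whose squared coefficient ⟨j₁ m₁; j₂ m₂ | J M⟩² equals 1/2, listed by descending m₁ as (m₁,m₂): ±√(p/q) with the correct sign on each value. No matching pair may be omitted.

Admissible pairs with m₁+m₂ = M = 1/2: (-1,3/2), (0,1/2), (1,-1/2)
  (m₁,m₂)=(1,-1/2): CG² = 1/6, CG = +√(1/6)
  (m₁,m₂)=(0,1/2): CG² = 1/3, CG = −√(1/3)
  (m₁,m₂)=(-1,3/2): CG² = 1/2, CG = +√(1/2)   ← matches the target
Pairs with CG² = 1/2: (-1,3/2): +√(1/2)

(-1,3/2): +√(1/2)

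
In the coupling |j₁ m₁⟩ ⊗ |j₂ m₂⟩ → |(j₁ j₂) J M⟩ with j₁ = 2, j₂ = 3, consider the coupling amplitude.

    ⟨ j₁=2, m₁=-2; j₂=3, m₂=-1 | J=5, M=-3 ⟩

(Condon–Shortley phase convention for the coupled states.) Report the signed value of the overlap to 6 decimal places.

+0.577350  (= +√(1/3))

triangle: 0!×4!×6!/11! = 17280/39916800
(j±m)!: 0!×4!×2!×4!×2!×8! = 92897280
prefactor² = (2J+1)×Δ×N² = 442368
  k=0: +1/(0!×0!×4!×2!×0!×4!) = 1/1152
Σ = 1/1152  ⇒  CG² = 442368×(1/1152)² = 1/3
CG = +√(1/3) = +0.577350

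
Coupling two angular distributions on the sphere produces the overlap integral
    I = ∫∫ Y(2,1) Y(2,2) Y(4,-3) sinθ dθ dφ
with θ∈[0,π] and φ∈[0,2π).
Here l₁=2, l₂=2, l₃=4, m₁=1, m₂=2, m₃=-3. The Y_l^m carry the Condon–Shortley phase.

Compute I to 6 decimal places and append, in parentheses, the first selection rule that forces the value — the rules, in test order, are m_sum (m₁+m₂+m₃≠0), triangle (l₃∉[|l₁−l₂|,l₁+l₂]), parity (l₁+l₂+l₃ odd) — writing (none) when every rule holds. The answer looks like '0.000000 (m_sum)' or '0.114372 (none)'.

Rules hold: Σm=0, L=8 even, 0≤4≤4.
N = 5·5·9 = 225
Δ = 0!·4!·4!/9! = 1/630
Racah Σ t=0..0: t=0:+1/16 = 1/16
⇒ 3j(2 2 4; 0 0 0)² = 2/35, sgn +1
Racah Σ t=0..0: t=0:+1/144 = 1/144
⇒ 3j(2 2 4; 1 2 -3)² = 1/18, sgn -1
4πI² = N·(3j₀)²·(3jₘ)² = 5/7
I = -1·√(0.714286/4π) = -0.23841361
No selection rule forces the value: the integral is nonzero (none).

-0.238414 (none)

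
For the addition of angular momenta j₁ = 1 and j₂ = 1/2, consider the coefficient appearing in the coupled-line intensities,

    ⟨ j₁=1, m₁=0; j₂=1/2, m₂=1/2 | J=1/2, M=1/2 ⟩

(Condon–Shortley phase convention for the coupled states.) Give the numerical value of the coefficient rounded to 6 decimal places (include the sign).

j₁+j₂−J=1  J+j₁−j₂=1  J−j₁+j₂=0  j₁+j₂+J+1=3
(j₁±m₁, j₂±m₂, J±M) = (1,1,1,0,1,0)
P² = 1/3
sum k=1..1:
  [1] −1/1 = -1
S = -1
C² = P²·S² = 1/3 ; C = -0.577350

−√(1/3) = -0.577350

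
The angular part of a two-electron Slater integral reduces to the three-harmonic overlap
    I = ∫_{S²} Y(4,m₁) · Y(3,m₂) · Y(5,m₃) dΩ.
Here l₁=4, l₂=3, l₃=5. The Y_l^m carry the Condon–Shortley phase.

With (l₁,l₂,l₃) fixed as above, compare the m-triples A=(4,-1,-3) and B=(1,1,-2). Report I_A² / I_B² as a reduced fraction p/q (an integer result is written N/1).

21/16

Shared (l₁,l₂,l₃)=(4,3,5): N and (l;000)² cancel in I_A²/I_B².
A: Δ = 2!·6!·4!/13! = 1/180180; Racah Σ t=0..0: t=0:+1/5760 = 1/5760; ⇒ 3j(4 3 5; 4 -1 -3)² = 56/2145, sgn +1
B: Δ = 2!·6!·4!/13! = 1/180180; Racah Σ t=0..2: t=0:+1/1728 t=1:−1/288 t=2:+1/960 = -1/540; ⇒ 3j(4 3 5; 1 1 -2)² = 128/6435, sgn +1
I_A²/I_B² = (56/2145)/(128/6435) = 21/16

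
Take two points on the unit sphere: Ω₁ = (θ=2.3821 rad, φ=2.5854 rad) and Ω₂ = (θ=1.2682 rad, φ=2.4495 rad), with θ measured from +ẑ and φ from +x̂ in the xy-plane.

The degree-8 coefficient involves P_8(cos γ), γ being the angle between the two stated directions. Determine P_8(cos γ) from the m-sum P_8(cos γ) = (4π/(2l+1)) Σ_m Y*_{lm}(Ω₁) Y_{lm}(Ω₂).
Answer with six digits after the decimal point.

-0.221881

Term-by-term m-sum for l=8 (normalisation 4π/17 = 0.739198):
  [-8]  conj(Y_{8,-8})(Ω₁) = -0.006766+0.025147i ; Y_{8,-8}(Ω₂) = +0.260841-0.241272i ; Δ = +0.004302+0.008192i
  [-7]  conj(Y_{8,-7})(Ω₁) = -0.080141+0.074923i ; Y_{8,-7}(Ω₂) = -0.058512+0.439822i ; Δ = -0.028263-0.039632i
  [-6]  conj(Y_{8,-6})(Ω₁) = -0.271054+0.053694i ; Y_{8,-6}(Ω₂) = -0.050217-0.080126i ; Δ = +0.017914+0.019022i
  [-5]  conj(Y_{8,-5})(Ω₁) = -0.417448-0.157429i ; Y_{8,-5}(Ω₂) = -0.304183-0.100422i ; Δ = +0.111171+0.089808i
  [-4]  conj(Y_{8,-4})(Ω₁) = -0.245330-0.320067i ; Y_{8,-4}(Ω₂) = +0.208264-0.081551i ; Δ = -0.077195-0.046652i
  [-3]  conj(Y_{8,-3})(Ω₁) = -0.002276-0.023207i ; Y_{8,-3}(Ω₂) = +0.109483-0.197823i ; Δ = -0.004840-0.002090i
  [-2]  conj(Y_{8,-2})(Ω₁) = -0.162127+0.328544i ; Y_{8,-2}(Ω₂) = +0.049236+0.260776i ; Δ = -0.093659-0.026102i
  [-1]  conj(Y_{8,-1})(Ω₁) = -0.175900+0.109350i ; Y_{8,-1}(Ω₂) = +0.138534+0.114825i ; Δ = -0.036924-0.005049i
  [+0]  conj(Y_{8,0})(Ω₁) = +0.309829-0.000000i ; Y_{8,0}(Ω₂) = -0.274911+0.000000i ; Δ = -0.085175+0.000000i
  [+1]  conj(Y_{8,1})(Ω₁) = +0.175900+0.109350i ; Y_{8,1}(Ω₂) = -0.138534+0.114825i ; Δ = -0.036924+0.005049i
  [+2]  conj(Y_{8,2})(Ω₁) = -0.162127-0.328544i ; Y_{8,2}(Ω₂) = +0.049236-0.260776i ; Δ = -0.093659+0.026102i
  [+3]  conj(Y_{8,3})(Ω₁) = +0.002276-0.023207i ; Y_{8,3}(Ω₂) = -0.109483-0.197823i ; Δ = -0.004840+0.002090i
  [+4]  conj(Y_{8,4})(Ω₁) = -0.245330+0.320067i ; Y_{8,4}(Ω₂) = +0.208264+0.081551i ; Δ = -0.077195+0.046652i
  [+5]  conj(Y_{8,5})(Ω₁) = +0.417448-0.157429i ; Y_{8,5}(Ω₂) = +0.304183-0.100422i ; Δ = +0.111171-0.089808i
  [+6]  conj(Y_{8,6})(Ω₁) = -0.271054-0.053694i ; Y_{8,6}(Ω₂) = -0.050217+0.080126i ; Δ = +0.017914-0.019022i
  [+7]  conj(Y_{8,7})(Ω₁) = +0.080141+0.074923i ; Y_{8,7}(Ω₂) = +0.058512+0.439822i ; Δ = -0.028263+0.039632i
  [+8]  conj(Y_{8,8})(Ω₁) = -0.006766-0.025147i ; Y_{8,8}(Ω₂) = +0.260841+0.241272i ; Δ = +0.004302-0.008192i
Σ over m = -0.300164-0.000000i; ×(4π/17) → -0.221881-0.000000i. Real part: -0.221881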